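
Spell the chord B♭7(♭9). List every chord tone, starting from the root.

Bb, D, F, Ab, Cb

Root Bb, quality dominant seventh flat nine:
Bb — root
D — major 3rd
F — perfect 5th
Ab — minor 7th
Cb — minor 9th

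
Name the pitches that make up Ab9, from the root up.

Ab – C – Eb – Gb – Bb

Ab9: dominant ninth on Ab.
root → Ab
3rd (major 3rd) → C
5th (perfect 5th) → Eb
7th (minor 7th) → Gb
9th (major 9th) → Bb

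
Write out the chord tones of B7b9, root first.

B, D#, F#, A, C

Root B, quality dominant seventh flat nine:
B — root
D# — major 3rd
F# — perfect 5th
A — minor 7th
C — minor 9th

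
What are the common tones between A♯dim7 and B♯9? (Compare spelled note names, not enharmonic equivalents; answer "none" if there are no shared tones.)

A♯dim7: A♯ C♯ E G
B♯9: B♯ D𝄪 F𝄪 A♯ C𝄪
Common to both → A♯.

A♯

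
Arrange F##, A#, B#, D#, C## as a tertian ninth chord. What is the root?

B#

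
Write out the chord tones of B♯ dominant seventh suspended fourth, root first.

B-sharp – E-sharp – F-double-sharp – A-sharp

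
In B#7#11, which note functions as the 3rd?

D##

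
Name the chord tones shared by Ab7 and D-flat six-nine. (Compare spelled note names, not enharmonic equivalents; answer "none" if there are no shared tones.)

Ab7 = A♭, C, E♭, G♭.
D-flat six-nine = D♭, F, A♭, B♭, E♭.
Shared: A♭, E♭.

A♭ E♭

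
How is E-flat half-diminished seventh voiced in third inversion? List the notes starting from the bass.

In root position, E-flat half-diminished seventh is E-flat–G-flat–B-double-flat–D-flat.
Third inversion puts the seventh (D-flat) in the bass.

D-flat – E-flat – G-flat – B-double-flat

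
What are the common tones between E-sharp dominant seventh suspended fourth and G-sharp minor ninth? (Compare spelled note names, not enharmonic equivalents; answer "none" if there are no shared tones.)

A-sharp – D-sharp

E-sharp dominant seventh suspended fourth = E-sharp, A-sharp, B-sharp, D-sharp.
G-sharp minor ninth = G-sharp, B, D-sharp, F-sharp, A-sharp.
Shared: A-sharp, D-sharp.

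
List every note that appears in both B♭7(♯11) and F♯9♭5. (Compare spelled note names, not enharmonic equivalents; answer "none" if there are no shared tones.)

E

B♭7(♯11): Bb D F Ab E
F♯9♭5: F# A# C E G#
Common to both → E.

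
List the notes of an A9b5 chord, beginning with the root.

Root A, quality dominant ninth flat five:
root → A
3rd (major 3rd) → C#
5th (diminished 5th) → Eb
7th (minor 7th) → G
9th (major 9th) → B

A, C#, Eb, G, B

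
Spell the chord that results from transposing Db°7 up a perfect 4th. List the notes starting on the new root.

Gb, Bbb, Dbb, Fbb

Transposed root: Db → Gb (perfect 4th up). So we spell Gb diminished seventh:
Root: Gb
Minor 3rd (3rd): Bbb
Diminished 5th (5th): Dbb
Diminished 7th (7th): Fbb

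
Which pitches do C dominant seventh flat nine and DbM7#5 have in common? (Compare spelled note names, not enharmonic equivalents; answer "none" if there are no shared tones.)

C, Db

C dominant seventh flat nine = C, E, G, Bb, Db.
DbM7#5 = Db, F, A, C.
Shared: C, Db.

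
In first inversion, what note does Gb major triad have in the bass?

Bb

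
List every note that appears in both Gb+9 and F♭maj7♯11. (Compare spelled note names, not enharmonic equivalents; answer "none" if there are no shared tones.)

Bb, Fb, Ab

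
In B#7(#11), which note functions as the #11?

B#7(#11) is built on B#; its 11th is an augmented 11th above the root.
A fourth above B uses the letter E, and the augmented 11th above B# is E##.

E##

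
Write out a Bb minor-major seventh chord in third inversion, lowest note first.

Bb minor-major seventh = Bb–Db–F–A; third inversion → seventh (A) lowest.

A, Bb, Db, F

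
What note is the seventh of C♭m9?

Root of C♭m9 = C♭. The 7th is a minor 7th: C♭ up a minor 7th → B𝄫.

B𝄫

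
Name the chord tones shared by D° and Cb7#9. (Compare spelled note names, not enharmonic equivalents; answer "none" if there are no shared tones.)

D

D° = D, F, Ab.
Cb7#9 = Cb, Eb, Gb, Bbb, D.
Shared: D.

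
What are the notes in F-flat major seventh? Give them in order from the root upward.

F-flat – A-flat – C-flat – E-flat

Root F-flat, quality major seventh:
Root: F-flat
Major 3rd (3rd): A-flat
Perfect 5th (5th): C-flat
Major 7th (7th): E-flat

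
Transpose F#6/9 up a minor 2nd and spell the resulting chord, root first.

G, B, D, E, A

F# up a minor 2nd → G. New chord: G six-nine.
root → G
3rd (major 3rd) → B
5th (perfect 5th) → D
6th (major 6th) → E
9th (major 9th) → A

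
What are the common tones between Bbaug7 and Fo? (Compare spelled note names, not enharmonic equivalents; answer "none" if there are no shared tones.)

Bbaug7 = Bb, D, F#, Ab.
Fo = F, Ab, Cb.
Shared: Ab.

Ab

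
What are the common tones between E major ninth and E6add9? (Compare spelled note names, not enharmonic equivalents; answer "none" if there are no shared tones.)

E  G#  B  F#

E major ninth: E G# B D# F#
E6add9: E G# B C# F#
Common to both → E, G#, B, F#.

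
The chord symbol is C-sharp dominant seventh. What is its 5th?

G-sharp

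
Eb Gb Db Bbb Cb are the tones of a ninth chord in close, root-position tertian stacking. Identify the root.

Cb

Stacking in thirds gives Cb – Eb – Gb – Bbb – Db, so Cb is the root — Cb dominant ninth.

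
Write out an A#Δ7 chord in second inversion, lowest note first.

E# – G## – A# – C##

A#Δ7 = A#–C##–E#–G##; second inversion → fifth (E#) lowest.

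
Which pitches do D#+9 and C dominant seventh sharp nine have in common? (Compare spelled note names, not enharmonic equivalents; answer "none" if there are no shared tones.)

D#+9: D♯ F𝄪 A𝄪 C♯ E♯
C dominant seventh sharp nine: C E G B♭ D♯
Common to both → D♯.

D♯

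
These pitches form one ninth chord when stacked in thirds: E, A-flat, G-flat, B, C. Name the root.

A-flat

Stacking in thirds gives A-flat – C – E – G-flat – B, so A-flat is the root — A-flat dominant seventh sharp nine sharp five.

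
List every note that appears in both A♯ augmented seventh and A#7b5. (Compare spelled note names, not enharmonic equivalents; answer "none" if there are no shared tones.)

A♯, C𝄪, G♯

A♯ augmented seventh: A♯ C𝄪 E𝄪 G♯
A#7b5: A♯ C𝄪 E G♯
Common to both → A♯, C𝄪, G♯.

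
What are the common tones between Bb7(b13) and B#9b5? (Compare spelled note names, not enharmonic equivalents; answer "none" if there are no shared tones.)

Bb7(b13): B♭ D F A♭ G♭
B#9b5: B♯ D𝄪 F♯ A♯ C𝄪
Common to both → none.

none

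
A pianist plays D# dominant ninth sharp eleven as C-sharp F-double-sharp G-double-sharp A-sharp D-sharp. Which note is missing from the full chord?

E-sharp

D# dominant ninth sharp eleven = D-sharp, F-double-sharp, A-sharp, C-sharp, E-sharp, G-double-sharp. The voicing lacks the 9th (major 9th), E-sharp.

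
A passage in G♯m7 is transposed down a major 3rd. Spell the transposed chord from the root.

Transposed root: G# → E (major 3rd down). So we spell E minor seventh:
Root: E
Minor 3rd (3rd): G
Perfect 5th (5th): B
Minor 7th (7th): D

E, G, B, D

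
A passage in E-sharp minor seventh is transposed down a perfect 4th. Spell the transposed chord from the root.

Transposed root: E-sharp → B-sharp (perfect 4th down). So we spell B-sharp minor seventh:
Root: B-sharp
Minor 3rd (3rd): D-sharp
Perfect 5th (5th): F-double-sharp
Minor 7th (7th): A-sharp

B-sharp – D-sharp – F-double-sharp – A-sharp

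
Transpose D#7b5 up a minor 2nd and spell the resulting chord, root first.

E  G#  Bb  D

A minor 2nd up from D# is E, so the new chord is E dominant seventh flat five.
Root: E
Major 3rd (3rd): G#
Diminished 5th (5th): Bb
Minor 7th (7th): D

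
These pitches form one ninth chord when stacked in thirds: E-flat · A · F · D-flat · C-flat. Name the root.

D-flat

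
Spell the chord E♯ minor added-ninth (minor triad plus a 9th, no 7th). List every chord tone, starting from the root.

E# – G# – B# – F##

E♯ minor added-ninth: minor added-ninth on E#.
Root: E#
Minor 3rd (3rd): G#
Perfect 5th (5th): B#
Major 9th (9th): F##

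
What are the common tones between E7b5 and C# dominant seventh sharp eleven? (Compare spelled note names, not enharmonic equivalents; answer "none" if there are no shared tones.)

E7b5: E G# Bb D
C# dominant seventh sharp eleven: C# E# G# B F##
Common to both → G#.

G#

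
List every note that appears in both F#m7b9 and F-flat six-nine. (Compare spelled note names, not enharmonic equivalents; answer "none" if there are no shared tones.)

F#m7b9 = F#, A, C#, E, G.
F-flat six-nine = Fb, Ab, Cb, Db, Gb.
Shared: none.

none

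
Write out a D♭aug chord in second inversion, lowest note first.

A – Db – F

D♭aug = Db–F–A; second inversion → fifth (A) lowest.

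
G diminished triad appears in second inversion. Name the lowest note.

D-flat

G diminished triad = G–B-flat–D-flat. Second inversion → fifth in the bass = D-flat.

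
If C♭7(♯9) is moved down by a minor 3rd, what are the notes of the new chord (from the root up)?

A♭ – C – E♭ – G♭ – B

Transposed root: C♭ → A♭ (minor 3rd down). So we spell A♭ dominant seventh sharp nine:
root → A♭
3rd (major 3rd) → C
5th (perfect 5th) → E♭
7th (minor 7th) → G♭
9th (augmented 9th) → B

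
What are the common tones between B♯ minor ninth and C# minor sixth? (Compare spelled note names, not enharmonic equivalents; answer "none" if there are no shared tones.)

A-sharp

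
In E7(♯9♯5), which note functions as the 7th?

D

E7(♯9♯5) is built on E; its 7th is a minor 7th above the root.
A seventh above E uses the letter D, and the minor 7th above E is D.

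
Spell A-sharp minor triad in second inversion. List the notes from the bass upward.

E# – A# – C#

In root position, A-sharp minor triad is A#–C#–E#.
Second inversion puts the fifth (E#) in the bass.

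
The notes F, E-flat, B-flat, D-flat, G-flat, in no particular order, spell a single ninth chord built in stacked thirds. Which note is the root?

Stacking in thirds gives E-flat – G-flat – B-flat – D-flat – F, so E-flat is the root — E-flat minor ninth.

E-flat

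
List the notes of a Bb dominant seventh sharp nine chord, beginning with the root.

B♭  D  F  A♭  C♯

Bb dominant seventh sharp nine is a dominant seventh sharp nine built on B♭.
- root: B♭
- major 3rd: D
- perfect 5th: F
- minor 7th: A♭
- augmented 9th: C♯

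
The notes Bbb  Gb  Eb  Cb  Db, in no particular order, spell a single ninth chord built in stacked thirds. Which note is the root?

Cb

Stacking in thirds gives Cb – Eb – Gb – Bbb – Db, so Cb is the root — Cb dominant ninth.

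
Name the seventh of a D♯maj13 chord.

C##

D♯maj13 is built on D#; its 7th is a major 7th above the root.
A seventh above D uses the letter C, and the major 7th above D# is C##.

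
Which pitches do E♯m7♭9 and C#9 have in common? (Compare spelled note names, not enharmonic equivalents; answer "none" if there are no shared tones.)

E♯m7♭9 = E#, G#, B#, D#, F#.
C#9 = C#, E#, G#, B, D#.
Shared: E#, G#, D#.

E# G# D#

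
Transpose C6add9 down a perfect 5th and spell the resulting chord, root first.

F, A, C, D, G

A perfect 5th down from C is F, so the new chord is F six-nine.
Root: F
Major 3rd (3rd): A
Perfect 5th (5th): C
Major 6th (6th): D
Major 9th (9th): G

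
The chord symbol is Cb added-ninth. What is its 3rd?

Cb added-ninth is built on Cb; its 3rd is a major 3rd above the root.
A third above C uses the letter E, and the major 3rd above Cb is Eb.

Eb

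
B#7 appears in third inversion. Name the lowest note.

B#7 = B♯–D𝄪–F𝄪–A♯. Third inversion → seventh in the bass = A♯.

A♯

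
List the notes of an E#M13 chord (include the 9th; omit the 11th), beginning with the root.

E#M13: major thirteenth on E#.
root → E#
3rd (major 3rd) → G##
5th (perfect 5th) → B#
7th (major 7th) → D##
9th (major 9th) → F##
13th (major 13th) → C##

E# G## B# D## F## C##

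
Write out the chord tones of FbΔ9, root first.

FbΔ9: major ninth on F♭.
- root: F♭
- major 3rd: A♭
- perfect 5th: C♭
- major 7th: E♭
- major 9th: G♭

F♭  A♭  C♭  E♭  G♭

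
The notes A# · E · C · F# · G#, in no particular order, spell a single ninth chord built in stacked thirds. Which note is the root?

F#

Stacking in thirds gives F# – A# – C – E – G#, so F# is the root — F# dominant ninth flat five.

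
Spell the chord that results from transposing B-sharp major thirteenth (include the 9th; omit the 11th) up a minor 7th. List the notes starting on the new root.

A-sharp, C-double-sharp, E-sharp, G-double-sharp, B-sharp, F-double-sharp

B-sharp up a minor 7th → A-sharp. New chord: A-sharp major thirteenth.
- root: A-sharp
- major 3rd: C-double-sharp
- perfect 5th: E-sharp
- major 7th: G-double-sharp
- major 9th: B-sharp
- major 13th: F-double-sharp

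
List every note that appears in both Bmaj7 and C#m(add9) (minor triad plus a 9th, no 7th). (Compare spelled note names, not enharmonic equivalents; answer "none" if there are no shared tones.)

D♯

Bmaj7 = B, D♯, F♯, A♯.
C#m(add9) = C♯, E, G♯, D♯.
Shared: D♯.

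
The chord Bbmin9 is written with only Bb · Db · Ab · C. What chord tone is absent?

Bbmin9 = Bb, Db, F, Ab, C. The voicing lacks the 5th (perfect 5th), F.

F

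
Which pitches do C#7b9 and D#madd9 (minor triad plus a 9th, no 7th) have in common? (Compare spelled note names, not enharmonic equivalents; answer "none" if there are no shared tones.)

C#7b9: C# E# G# B D
D#madd9: D# F# A# E#
Common to both → E#.

E#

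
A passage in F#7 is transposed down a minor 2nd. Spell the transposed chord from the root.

F# down a minor 2nd → E#. New chord: E# dominant seventh.
root → E#
3rd (major 3rd) → G##
5th (perfect 5th) → B#
7th (minor 7th) → D#

E# – G## – B# – D#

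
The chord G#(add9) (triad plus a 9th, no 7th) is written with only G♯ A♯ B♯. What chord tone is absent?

G#(add9) = G♯, B♯, D♯, A♯. The voicing lacks the 5th (perfect 5th), D♯.

D♯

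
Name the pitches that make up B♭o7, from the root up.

B♭o7 is a diminished seventh built on B♭.
Root: B♭
Minor 3rd (3rd): D♭
Diminished 5th (5th): F♭
Diminished 7th (7th): A𝄫

B♭, D♭, F♭, A𝄫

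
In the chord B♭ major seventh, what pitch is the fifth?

F

Root of B♭ major seventh = B-flat. The 5th is a perfect 5th: B-flat up a perfect 5th → F.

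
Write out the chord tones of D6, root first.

D  F#  A  B

D6 is a major sixth built on D.
root → D
3rd (major 3rd) → F#
5th (perfect 5th) → A
6th (major 6th) → B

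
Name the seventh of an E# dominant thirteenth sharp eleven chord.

E# dominant thirteenth sharp eleven is built on E-sharp; its 7th is a minor 7th above the root.
A seventh above E uses the letter D, and the minor 7th above E-sharp is D-sharp.

D-sharp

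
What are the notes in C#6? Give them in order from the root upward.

C#6: major sixth on C♯.
- root: C♯
- major 3rd: E♯
- perfect 5th: G♯
- major 6th: A♯

C♯ E♯ G♯ A♯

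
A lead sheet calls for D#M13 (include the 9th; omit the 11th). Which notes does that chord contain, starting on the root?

D# F## A# C## E# B#

D#M13 is a major thirteenth built on D#.
Root: D#
Major 3rd (3rd): F##
Perfect 5th (5th): A#
Major 7th (7th): C##
Major 9th (9th): E#
Major 13th (13th): B#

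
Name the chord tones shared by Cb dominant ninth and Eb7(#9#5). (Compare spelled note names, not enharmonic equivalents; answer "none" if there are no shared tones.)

Cb dominant ninth = Cb, Eb, Gb, Bbb, Db.
Eb7(#9#5) = Eb, G, B, Db, F#.
Shared: Eb, Db.

Eb  Db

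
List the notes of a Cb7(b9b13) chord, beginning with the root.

Cb  Eb  Gb  Bbb  Dbb  Abb

Cb7(b9b13) is a dominant seventh flat nine flat thirteen built on Cb.
root → Cb
3rd (major 3rd) → Eb
5th (perfect 5th) → Gb
7th (minor 7th) → Bbb
9th (minor 9th) → Dbb
13th (minor 13th) → Abb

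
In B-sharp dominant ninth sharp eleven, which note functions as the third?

D##

B-sharp dominant ninth sharp eleven is built on B#; its 3rd is a major 3rd above the root.
A third above B uses the letter D, and the major 3rd above B# is D##.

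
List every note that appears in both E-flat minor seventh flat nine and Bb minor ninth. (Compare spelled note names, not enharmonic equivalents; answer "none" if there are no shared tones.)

E-flat minor seventh flat nine = E-flat, G-flat, B-flat, D-flat, F-flat.
Bb minor ninth = B-flat, D-flat, F, A-flat, C.
Shared: B-flat, D-flat.

B-flat – D-flat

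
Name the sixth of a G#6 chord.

E#

Root of G#6 = G#. The 6th is a major 6th: G# up a major 6th → E#.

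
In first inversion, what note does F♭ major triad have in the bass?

A-flat

F♭ major triad in root position is F-flat–A-flat–C-flat.
First inversion places the third in the bass, which is A-flat.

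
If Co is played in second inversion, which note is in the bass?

Co in root position is C–Eb–Gb.
Second inversion places the fifth in the bass, which is Gb.

Gb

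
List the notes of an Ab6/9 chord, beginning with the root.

Ab6/9 is a six-nine built on Ab.
- root: Ab
- major 3rd: C
- perfect 5th: Eb
- major 6th: F
- major 9th: Bb

Ab, C, Eb, F, Bb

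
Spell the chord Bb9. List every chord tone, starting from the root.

Bb, D, F, Ab, C

Bb9: dominant ninth on Bb.
Bb — root
D — major 3rd
F — perfect 5th
Ab — minor 7th
C — major 9th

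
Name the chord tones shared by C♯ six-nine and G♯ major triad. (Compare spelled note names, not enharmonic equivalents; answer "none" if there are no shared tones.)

G-sharp – D-sharp

C♯ six-nine = C-sharp, E-sharp, G-sharp, A-sharp, D-sharp.
G♯ major triad = G-sharp, B-sharp, D-sharp.
Shared: G-sharp, D-sharp.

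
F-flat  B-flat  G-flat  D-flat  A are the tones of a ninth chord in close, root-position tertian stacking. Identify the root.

G-flat

Stacking in thirds gives G-flat – B-flat – D-flat – F-flat – A, so G-flat is the root — G-flat dominant seventh sharp nine.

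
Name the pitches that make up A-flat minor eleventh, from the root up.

A-flat  C-flat  E-flat  G-flat  B-flat  D-flat

A-flat minor eleventh is a minor eleventh built on A-flat.
root → A-flat
3rd (minor 3rd) → C-flat
5th (perfect 5th) → E-flat
7th (minor 7th) → G-flat
9th (major 9th) → B-flat
11th (perfect 11th) → D-flat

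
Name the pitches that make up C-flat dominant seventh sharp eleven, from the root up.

C-flat, E-flat, G-flat, B-double-flat, F

Root C-flat, quality dominant seventh sharp eleven:
C-flat — root
E-flat — major 3rd
G-flat — perfect 5th
B-double-flat — minor 7th
F — augmented 11th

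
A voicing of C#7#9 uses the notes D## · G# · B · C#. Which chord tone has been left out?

E#

C#7#9 = C#, E#, G#, B, D##. The voicing lacks the 3rd (major 3rd), E#.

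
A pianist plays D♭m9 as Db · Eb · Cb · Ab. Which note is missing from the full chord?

Fb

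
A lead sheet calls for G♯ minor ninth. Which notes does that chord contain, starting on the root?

Root G♯, quality minor ninth:
Root: G♯
Minor 3rd (3rd): B
Perfect 5th (5th): D♯
Minor 7th (7th): F♯
Major 9th (9th): A♯

G♯, B, D♯, F♯, A♯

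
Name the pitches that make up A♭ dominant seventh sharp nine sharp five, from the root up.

Root A-flat, quality dominant seventh sharp nine sharp five:
- root: A-flat
- major 3rd: C
- augmented 5th: E
- minor 7th: G-flat
- augmented 9th: B

A-flat – C – E – G-flat – B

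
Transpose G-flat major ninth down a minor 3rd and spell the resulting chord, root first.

A minor 3rd down from Gb is Eb, so the new chord is Eb major ninth.
Root: Eb
Major 3rd (3rd): G
Perfect 5th (5th): Bb
Major 7th (7th): D
Major 9th (9th): F

Eb, G, Bb, D, F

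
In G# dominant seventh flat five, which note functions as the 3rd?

B-sharp

G# dominant seventh flat five is built on G-sharp; its 3rd is a major 3rd above the root.
A third above G uses the letter B, and the major 3rd above G-sharp is B-sharp.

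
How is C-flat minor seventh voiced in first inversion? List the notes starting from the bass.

E-double-flat G-flat B-double-flat C-flat

In root position, C-flat minor seventh is C-flat–E-double-flat–G-flat–B-double-flat.
First inversion puts the third (E-double-flat) in the bass.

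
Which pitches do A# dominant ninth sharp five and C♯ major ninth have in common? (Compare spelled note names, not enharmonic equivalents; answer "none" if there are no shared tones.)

A# dominant ninth sharp five: A-sharp C-double-sharp E-double-sharp G-sharp B-sharp
C♯ major ninth: C-sharp E-sharp G-sharp B-sharp D-sharp
Common to both → G-sharp, B-sharp.

G-sharp – B-sharp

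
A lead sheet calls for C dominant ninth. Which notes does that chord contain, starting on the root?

C  E  G  B-flat  D

C dominant ninth: dominant ninth on C.
- root: C
- major 3rd: E
- perfect 5th: G
- minor 7th: B-flat
- major 9th: D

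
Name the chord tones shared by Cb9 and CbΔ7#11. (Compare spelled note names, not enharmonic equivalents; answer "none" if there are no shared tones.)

Cb9 = Cb, Eb, Gb, Bbb, Db.
CbΔ7#11 = Cb, Eb, Gb, Bb, F.
Shared: Cb, Eb, Gb.

Cb – Eb – Gb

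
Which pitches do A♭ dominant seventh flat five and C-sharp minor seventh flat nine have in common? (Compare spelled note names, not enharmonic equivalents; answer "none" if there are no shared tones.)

none

A♭ dominant seventh flat five = Ab, C, Ebb, Gb.
C-sharp minor seventh flat nine = C#, E, G#, B, D.
Shared: none.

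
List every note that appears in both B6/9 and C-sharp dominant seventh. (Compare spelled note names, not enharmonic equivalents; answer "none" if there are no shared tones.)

B6/9 = B, D#, F#, G#, C#.
C-sharp dominant seventh = C#, E#, G#, B.
Shared: B, G#, C#.

B  G#  C#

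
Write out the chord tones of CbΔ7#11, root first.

Cb, Eb, Gb, Bb, F

CbΔ7#11: major seventh sharp eleven on Cb.
root → Cb
3rd (major 3rd) → Eb
5th (perfect 5th) → Gb
7th (major 7th) → Bb
11th (augmented 11th) → F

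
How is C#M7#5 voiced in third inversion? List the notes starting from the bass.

B♯ C♯ E♯ G𝄪

In root position, C#M7#5 is C♯–E♯–G𝄪–B♯.
Third inversion puts the seventh (B♯) in the bass.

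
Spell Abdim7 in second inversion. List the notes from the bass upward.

Abdim7 = Ab–Cb–Ebb–Gbb; second inversion → fifth (Ebb) lowest.

Ebb Gbb Ab Cb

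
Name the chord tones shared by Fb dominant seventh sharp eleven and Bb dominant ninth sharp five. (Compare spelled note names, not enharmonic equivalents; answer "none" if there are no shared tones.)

Ab  Bb

Fb dominant seventh sharp eleven: Fb Ab Cb Ebb Bb
Bb dominant ninth sharp five: Bb D F# Ab C
Common to both → Ab, Bb.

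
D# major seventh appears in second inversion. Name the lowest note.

D# major seventh = D#–F##–A#–C##. Second inversion → fifth in the bass = A#.

A#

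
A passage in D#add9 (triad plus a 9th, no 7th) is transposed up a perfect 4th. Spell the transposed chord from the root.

G#, B#, D#, A#

D# up a perfect 4th → G#. New chord: G# added-ninth.
- root: G#
- major 3rd: B#
- perfect 5th: D#
- major 9th: A#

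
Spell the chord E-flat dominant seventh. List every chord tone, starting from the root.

E-flat, G, B-flat, D-flat

E-flat dominant seventh: dominant seventh on E-flat.
- root: E-flat
- major 3rd: G
- perfect 5th: B-flat
- minor 7th: D-flat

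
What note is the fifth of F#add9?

F#add9 is built on F#; its 5th is a perfect 5th above the root.
A fifth above F uses the letter C, and the perfect 5th above F# is C#.

C#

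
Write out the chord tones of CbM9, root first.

Root Cb, quality major ninth:
Cb — root
Eb — major 3rd
Gb — perfect 5th
Bb — major 7th
Db — major 9th

Cb  Eb  Gb  Bb  Db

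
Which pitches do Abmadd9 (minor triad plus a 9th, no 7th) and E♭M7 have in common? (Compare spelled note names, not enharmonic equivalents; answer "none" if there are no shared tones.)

Eb  Bb

Abmadd9: Ab Cb Eb Bb
E♭M7: Eb G Bb D
Common to both → Eb, Bb.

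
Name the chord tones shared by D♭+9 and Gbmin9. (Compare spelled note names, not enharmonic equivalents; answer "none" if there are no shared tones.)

D♭+9 = Db, F, A, Cb, Eb.
Gbmin9 = Gb, Bbb, Db, Fb, Ab.
Shared: Db.

Db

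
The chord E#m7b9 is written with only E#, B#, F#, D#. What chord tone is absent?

G#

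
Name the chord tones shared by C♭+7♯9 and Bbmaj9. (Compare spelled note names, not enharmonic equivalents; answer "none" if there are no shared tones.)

D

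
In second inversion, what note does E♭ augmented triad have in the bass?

E♭ augmented triad = Eb–G–B. Second inversion → fifth in the bass = B.

B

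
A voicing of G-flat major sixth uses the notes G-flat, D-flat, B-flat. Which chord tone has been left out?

The full G-flat major sixth chord is G-flat, B-flat, D-flat, E-flat.
Comparing with the voicing, the major 6th (6th) — E-flat — is absent.

E-flat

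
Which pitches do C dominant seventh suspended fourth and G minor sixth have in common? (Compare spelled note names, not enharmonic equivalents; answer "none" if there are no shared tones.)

G – B-flat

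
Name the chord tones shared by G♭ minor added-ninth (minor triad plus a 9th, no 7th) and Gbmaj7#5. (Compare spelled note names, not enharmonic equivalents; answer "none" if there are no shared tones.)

Gb

G♭ minor added-ninth = Gb, Bbb, Db, Ab.
Gbmaj7#5 = Gb, Bb, D, F.
Shared: Gb.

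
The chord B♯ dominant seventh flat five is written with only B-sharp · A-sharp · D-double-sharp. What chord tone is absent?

B♯ dominant seventh flat five = B-sharp, D-double-sharp, F-sharp, A-sharp. The voicing lacks the 5th (diminished 5th), F-sharp.

F-sharp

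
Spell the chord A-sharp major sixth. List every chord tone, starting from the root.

A♯ – C𝄪 – E♯ – F𝄪

Root A♯, quality major sixth:
root → A♯
3rd (major 3rd) → C𝄪
5th (perfect 5th) → E♯
6th (major 6th) → F𝄪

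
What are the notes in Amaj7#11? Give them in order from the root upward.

Amaj7#11: major seventh sharp eleven on A.
root → A
3rd (major 3rd) → C#
5th (perfect 5th) → E
7th (major 7th) → G#
11th (augmented 11th) → D#

A – C# – E – G# – D#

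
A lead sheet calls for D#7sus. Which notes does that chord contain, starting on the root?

D#7sus: dominant seventh suspended fourth on D♯.
- root: D♯
- perfect 4th: G♯
- perfect 5th: A♯
- minor 7th: C♯

D♯ – G♯ – A♯ – C♯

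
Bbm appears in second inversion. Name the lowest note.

F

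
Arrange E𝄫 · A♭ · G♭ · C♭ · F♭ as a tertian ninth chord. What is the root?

F♭

Arranged so that each adjacent pair is a third by letter name: F♭ – A♭ – C♭ – E𝄫 – G♭.
The bottom of that stack, F♭, is the root (this is F♭ dominant ninth).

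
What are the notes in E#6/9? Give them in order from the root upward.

E#, G##, B#, C##, F##

E#6/9 is a six-nine built on E#.
Root: E#
Major 3rd (3rd): G##
Perfect 5th (5th): B#
Major 6th (6th): C##
Major 9th (9th): F##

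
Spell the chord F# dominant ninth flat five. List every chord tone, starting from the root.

F-sharp, A-sharp, C, E, G-sharp

F# dominant ninth flat five: dominant ninth flat five on F-sharp.
- root: F-sharp
- major 3rd: A-sharp
- diminished 5th: C
- minor 7th: E
- major 9th: G-sharp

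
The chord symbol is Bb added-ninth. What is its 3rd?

Bb added-ninth is built on Bb; its 3rd is a major 3rd above the root.
A third above B uses the letter D, and the major 3rd above Bb is D.

D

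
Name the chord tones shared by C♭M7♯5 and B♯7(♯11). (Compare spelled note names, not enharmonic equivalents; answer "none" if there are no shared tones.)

C♭M7♯5 = Cb, Eb, G, Bb.
B♯7(♯11) = B#, D##, F##, A#, E##.
Shared: none.

none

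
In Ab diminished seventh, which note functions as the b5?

Root of Ab diminished seventh = A-flat. The 5th is a diminished 5th: A-flat up a diminished 5th → E-double-flat.

E-double-flat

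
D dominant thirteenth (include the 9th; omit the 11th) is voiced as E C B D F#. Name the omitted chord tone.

D dominant thirteenth = D, F#, A, C, E, B. The voicing lacks the 5th (perfect 5th), A.

A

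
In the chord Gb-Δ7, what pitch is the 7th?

Gb-Δ7 is built on Gb; its 7th is a major 7th above the root.
A seventh above G uses the letter F, and the major 7th above Gb is F.

F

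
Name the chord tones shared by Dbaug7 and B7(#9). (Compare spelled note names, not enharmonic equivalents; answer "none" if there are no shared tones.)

A

Dbaug7 = Db, F, A, Cb.
B7(#9) = B, D#, F#, A, C##.
Shared: A.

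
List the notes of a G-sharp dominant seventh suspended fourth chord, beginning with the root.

G-sharp dominant seventh suspended fourth: dominant seventh suspended fourth on G-sharp.
root → G-sharp
4th (perfect 4th) → C-sharp
5th (perfect 5th) → D-sharp
7th (minor 7th) → F-sharp

G-sharp, C-sharp, D-sharp, F-sharp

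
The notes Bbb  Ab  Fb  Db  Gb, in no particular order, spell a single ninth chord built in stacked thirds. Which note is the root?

Arranged so that each adjacent pair is a third by letter name: Gb – Bbb – Db – Fb – Ab.
The bottom of that stack, Gb, is the root (this is Gb minor ninth).

Gb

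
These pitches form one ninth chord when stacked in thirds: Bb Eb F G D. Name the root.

Arranged so that each adjacent pair is a third by letter name: Eb – G – Bb – D – F.
The bottom of that stack, Eb, is the root (this is Eb major ninth).

Eb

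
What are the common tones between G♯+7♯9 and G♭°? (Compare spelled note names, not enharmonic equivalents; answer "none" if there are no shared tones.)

none

G♯+7♯9 = G#, B#, D##, F#, A##.
G♭° = Gb, Bbb, Dbb.
Shared: none.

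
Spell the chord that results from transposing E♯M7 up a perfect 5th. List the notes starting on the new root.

B#, D##, F##, A##

A perfect 5th up from E# is B#, so the new chord is B# major seventh.
- root: B#
- major 3rd: D##
- perfect 5th: F##
- major 7th: A##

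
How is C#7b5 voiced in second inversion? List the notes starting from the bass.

G, B, C#, E#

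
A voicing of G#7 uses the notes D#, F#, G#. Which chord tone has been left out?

B#

G#7 = G#, B#, D#, F#. The voicing lacks the 3rd (major 3rd), B#.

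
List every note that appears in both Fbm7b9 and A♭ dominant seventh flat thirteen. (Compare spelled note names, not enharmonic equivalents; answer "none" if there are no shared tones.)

Fbm7b9 = F♭, A𝄫, C♭, E𝄫, G𝄫.
A♭ dominant seventh flat thirteen = A♭, C, E♭, G♭, F♭.
Shared: F♭.

F♭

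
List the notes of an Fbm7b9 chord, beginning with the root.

Fbm7b9 is a minor seventh flat nine built on Fb.
Root: Fb
Minor 3rd (3rd): Abb
Perfect 5th (5th): Cb
Minor 7th (7th): Ebb
Minor 9th (9th): Gbb

Fb  Abb  Cb  Ebb  Gbb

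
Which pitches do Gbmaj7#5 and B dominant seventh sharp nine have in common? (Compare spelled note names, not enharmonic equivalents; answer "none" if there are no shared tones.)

none

Gbmaj7#5 = Gb, Bb, D, F.
B dominant seventh sharp nine = B, D#, F#, A, C##.
Shared: none.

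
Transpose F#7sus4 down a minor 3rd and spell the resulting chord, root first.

D#, G#, A#, C#

Transposed root: F# → D# (minor 3rd down). So we spell D# dominant seventh suspended fourth:
- root: D#
- perfect 4th: G#
- perfect 5th: A#
- minor 7th: C#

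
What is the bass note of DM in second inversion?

A

DM in root position is D–F#–A.
Second inversion places the fifth in the bass, which is A.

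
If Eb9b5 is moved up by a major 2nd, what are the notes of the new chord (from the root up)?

A major 2nd up from E♭ is F, so the new chord is F dominant ninth flat five.
root → F
3rd (major 3rd) → A
5th (diminished 5th) → C♭
7th (minor 7th) → E♭
9th (major 9th) → G

F – A – C♭ – E♭ – G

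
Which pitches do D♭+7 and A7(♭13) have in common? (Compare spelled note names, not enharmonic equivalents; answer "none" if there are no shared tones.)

F, A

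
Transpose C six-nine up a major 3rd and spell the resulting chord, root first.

E – G-sharp – B – C-sharp – F-sharp

C up a major 3rd → E. New chord: E six-nine.
E — root
G-sharp — major 3rd
B — perfect 5th
C-sharp — major 6th
F-sharp — major 9th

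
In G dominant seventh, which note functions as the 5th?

G dominant seventh is built on G; its 5th is a perfect 5th above the root.
A fifth above G uses the letter D, and the perfect 5th above G is D.

D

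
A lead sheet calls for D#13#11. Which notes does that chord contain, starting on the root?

D#13#11 is a dominant thirteenth sharp eleven built on D#.
- root: D#
- major 3rd: F##
- perfect 5th: A#
- minor 7th: C#
- major 9th: E#
- augmented 11th: G##
- major 13th: B#

D#, F##, A#, C#, E#, G##, B#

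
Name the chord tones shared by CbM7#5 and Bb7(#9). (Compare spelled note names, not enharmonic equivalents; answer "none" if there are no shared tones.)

Bb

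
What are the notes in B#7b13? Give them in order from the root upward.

B#7b13 is a dominant seventh flat thirteen built on B#.
root → B#
3rd (major 3rd) → D##
5th (perfect 5th) → F##
7th (minor 7th) → A#
13th (minor 13th) → G#

B# D## F## A# G#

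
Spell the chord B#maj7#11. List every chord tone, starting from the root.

B♯ – D𝄪 – F𝄪 – A𝄪 – E𝄪

Root B♯, quality major seventh sharp eleven:
- root: B♯
- major 3rd: D𝄪
- perfect 5th: F𝄪
- major 7th: A𝄪
- augmented 11th: E𝄪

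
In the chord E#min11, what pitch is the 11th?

A♯

E#min11 is built on E♯; its 11th is a perfect 11th above the root.
A fourth above E uses the letter A, and the perfect 11th above E♯ is A♯.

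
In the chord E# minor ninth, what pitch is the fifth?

B-sharp

Root of E# minor ninth = E-sharp. The 5th is a perfect 5th: E-sharp up a perfect 5th → B-sharp.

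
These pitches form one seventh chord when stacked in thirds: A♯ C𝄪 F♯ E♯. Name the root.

Stacking in thirds gives F♯ – A♯ – C𝄪 – E♯, so F♯ is the root — F♯ augmented major seventh.

F♯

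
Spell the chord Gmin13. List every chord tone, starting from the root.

G, Bb, D, F, A, C, E

Gmin13 is a minor thirteenth built on G.
G — root
Bb — minor 3rd
D — perfect 5th
F — minor 7th
A — major 9th
C — perfect 11th
E — major 13th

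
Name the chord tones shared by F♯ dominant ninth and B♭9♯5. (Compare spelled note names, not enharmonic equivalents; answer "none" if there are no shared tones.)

F♯ dominant ninth = F#, A#, C#, E, G#.
B♭9♯5 = Bb, D, F#, Ab, C.
Shared: F#.

F#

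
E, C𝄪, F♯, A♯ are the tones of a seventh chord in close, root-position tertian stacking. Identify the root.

F♯

Stacking in thirds gives F♯ – A♯ – C𝄪 – E, so F♯ is the root — F♯ augmented seventh.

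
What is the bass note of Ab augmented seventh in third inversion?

Gb

Ab augmented seventh in root position is Ab–C–E–Gb.
Third inversion places the seventh in the bass, which is Gb.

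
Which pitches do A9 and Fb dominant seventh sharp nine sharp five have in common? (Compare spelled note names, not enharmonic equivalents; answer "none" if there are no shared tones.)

G

A9 = A, C#, E, G, B.
Fb dominant seventh sharp nine sharp five = Fb, Ab, C, Ebb, G.
Shared: G.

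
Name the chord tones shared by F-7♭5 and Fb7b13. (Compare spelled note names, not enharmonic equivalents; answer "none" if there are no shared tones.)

F-7♭5 = F, Ab, Cb, Eb.
Fb7b13 = Fb, Ab, Cb, Ebb, Dbb.
Shared: Ab, Cb.

Ab, Cb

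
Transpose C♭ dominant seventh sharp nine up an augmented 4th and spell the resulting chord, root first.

Transposed root: C-flat → F (augmented 4th up). So we spell F dominant seventh sharp nine:
Root: F
Major 3rd (3rd): A
Perfect 5th (5th): C
Minor 7th (7th): E-flat
Augmented 9th (9th): G-sharp

F, A, C, E-flat, G-sharp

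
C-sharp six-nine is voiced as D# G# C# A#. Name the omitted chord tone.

C-sharp six-nine = C#, E#, G#, A#, D#. The voicing lacks the 3rd (major 3rd), E#.

E#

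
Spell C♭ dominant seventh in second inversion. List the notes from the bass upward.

G♭  B𝄫  C♭  E♭

In root position, C♭ dominant seventh is C♭–E♭–G♭–B𝄫.
Second inversion puts the fifth (G♭) in the bass.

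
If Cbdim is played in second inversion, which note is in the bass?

Cbdim = Cb–Ebb–Gbb. Second inversion → fifth in the bass = Gbb.

Gbb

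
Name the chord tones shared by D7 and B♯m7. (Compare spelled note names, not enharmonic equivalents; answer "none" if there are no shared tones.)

none

D7: D F# A C
B♯m7: B# D# F## A#
Common to both → none.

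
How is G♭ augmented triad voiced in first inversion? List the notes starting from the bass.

B-flat, D, G-flat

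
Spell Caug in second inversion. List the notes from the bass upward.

G♯, C, E

In root position, Caug is C–E–G♯.
Second inversion puts the fifth (G♯) in the bass.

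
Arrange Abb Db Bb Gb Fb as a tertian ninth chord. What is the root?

Gb

Arranged so that each adjacent pair is a third by letter name: Gb – Bb – Db – Fb – Abb.
The bottom of that stack, Gb, is the root (this is Gb dominant seventh flat nine).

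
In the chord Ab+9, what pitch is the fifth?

Root of Ab+9 = Ab. The 5th is an augmented 5th: Ab up an augmented 5th → E.

E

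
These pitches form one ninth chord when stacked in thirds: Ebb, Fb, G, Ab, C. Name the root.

Fb

Stacking in thirds gives Fb – Ab – C – Ebb – G, so Fb is the root — Fb dominant seventh sharp nine sharp five.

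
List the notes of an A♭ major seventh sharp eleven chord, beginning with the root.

Root Ab, quality major seventh sharp eleven:
Ab — root
C — major 3rd
Eb — perfect 5th
G — major 7th
D — augmented 11th

Ab – C – Eb – G – D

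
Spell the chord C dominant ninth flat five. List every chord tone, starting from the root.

C dominant ninth flat five: dominant ninth flat five on C.
root → C
3rd (major 3rd) → E
5th (diminished 5th) → Gb
7th (minor 7th) → Bb
9th (major 9th) → D

C, E, Gb, Bb, D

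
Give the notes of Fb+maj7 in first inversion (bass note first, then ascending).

In root position, Fb+maj7 is Fb–Ab–C–Eb.
First inversion puts the third (Ab) in the bass.

Ab C Eb Fb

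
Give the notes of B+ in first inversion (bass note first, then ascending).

B+ = B–D♯–F𝄪; first inversion → third (D♯) lowest.

D♯  F𝄪  B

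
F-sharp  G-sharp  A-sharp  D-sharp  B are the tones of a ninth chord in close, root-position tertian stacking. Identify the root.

G-sharp

Stacking in thirds gives G-sharp – B – D-sharp – F-sharp – A-sharp, so G-sharp is the root — G-sharp minor ninth.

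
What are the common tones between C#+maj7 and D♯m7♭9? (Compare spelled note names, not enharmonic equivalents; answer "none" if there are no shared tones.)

C#

C#+maj7 = C#, E#, G##, B#.
D♯m7♭9 = D#, F#, A#, C#, E.
Shared: C#.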